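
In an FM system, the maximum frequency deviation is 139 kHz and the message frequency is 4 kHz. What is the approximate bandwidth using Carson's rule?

Carson's rule: BW = 2*(delta_f + f_m)
= 2*(139 + 4) kHz = 286 kHz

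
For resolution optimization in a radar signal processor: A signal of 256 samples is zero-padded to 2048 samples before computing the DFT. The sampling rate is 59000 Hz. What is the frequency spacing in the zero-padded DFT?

Original DFT: N = 256, resolution = f_s/N = 59000/256 = 7375/32 Hz
Zero-padded DFT: N = 2048, resolution = f_s/N = 59000/2048 = 7375/256 Hz
Zero-padding interpolates the spectrum (finer frequency grid)
but does NOT improve the true spectral resolution (ability to resolve close frequencies).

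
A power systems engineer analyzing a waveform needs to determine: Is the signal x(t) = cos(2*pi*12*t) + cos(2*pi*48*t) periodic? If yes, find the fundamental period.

f1 = 12 Hz, f2 = 48 Hz
Period T1 = 1/12, T2 = 1/48
Ratio T1/T2 = 48/12, which is rational.
The signal is periodic with fundamental period T = 1/GCD(12,48) = 1/12 s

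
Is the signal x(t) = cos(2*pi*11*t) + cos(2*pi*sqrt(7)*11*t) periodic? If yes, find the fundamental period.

f1 = 11 Hz, f2 = 11*sqrt(7) Hz
Ratio f2/f1 = sqrt(7), which is irrational.
Since the frequency ratio is irrational, no common period exists.
The signal is not periodic.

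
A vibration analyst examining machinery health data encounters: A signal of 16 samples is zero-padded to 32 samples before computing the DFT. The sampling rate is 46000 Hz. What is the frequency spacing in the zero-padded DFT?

Original DFT: N = 16, resolution = f_s/N = 46000/16 = 2875 Hz
Zero-padded DFT: N = 32, resolution = f_s/N = 46000/32 = 2875/2 Hz
Zero-padding interpolates the spectrum (finer frequency grid)
but does NOT improve the true spectral resolution (ability to resolve close frequencies).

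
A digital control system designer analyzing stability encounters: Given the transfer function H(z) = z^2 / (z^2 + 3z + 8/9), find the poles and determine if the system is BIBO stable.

Poles are roots of the denominator: z^2 + 3z + 8/9 = 0.
Quadratic formula: z = [-(3) +/- sqrt((3)^2 - 4*(8/9))] / 2
Discriminant = 9 - 32/9 = 49/9; sqrt = 7/3.
z = (-3 +/- 7/3) / 2 => z = -1/3 or z = -8/3.
|p1| = 8/3, |p2| = 1/3.
For BIBO stability, all poles must lie inside the unit circle (|p| < 1).
System is UNSTABLE since at least one |p| >= 1.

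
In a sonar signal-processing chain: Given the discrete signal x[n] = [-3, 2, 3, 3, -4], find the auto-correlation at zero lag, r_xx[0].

The auto-correlation at zero lag r_xx[0] equals the signal energy.
r_xx[0] = sum of x[n]^2 = (-3)^2 + 2^2 + 3^2 + 3^2 + (-4)^2
= 9 + 4 + 9 + 9 + 16 = 47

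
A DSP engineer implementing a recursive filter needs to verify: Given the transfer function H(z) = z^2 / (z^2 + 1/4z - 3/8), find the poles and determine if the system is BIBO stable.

Poles are roots of the denominator: z^2 + 1/4z - 3/8 = 0.
Quadratic formula: z = [-(1/4) +/- sqrt((1/4)^2 - 4*(-3/8))] / 2
Discriminant = 1/16 + 3/2 = 25/16; sqrt = 5/4.
z = (-1/4 +/- 5/4) / 2 => z = 1/2 or z = -3/4.
|p1| = 1/2, |p2| = 3/4.
For BIBO stability, all poles must lie inside the unit circle (|p| < 1).
System is STABLE since both |p| < 1.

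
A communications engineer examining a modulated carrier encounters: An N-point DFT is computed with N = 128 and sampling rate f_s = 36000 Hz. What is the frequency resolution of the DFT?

DFT frequency resolution = f_s / N
= 36000 / 128 = 1125/4 Hz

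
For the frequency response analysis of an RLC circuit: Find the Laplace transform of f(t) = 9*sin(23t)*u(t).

Standard pair: sin(wt)*u(t) <-> w/(s^2+w^2)
With w = 23: L{9*sin(23t)*u(t)} = 207/(s^2+529)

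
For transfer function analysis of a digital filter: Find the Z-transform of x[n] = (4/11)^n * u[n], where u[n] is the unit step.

The Z-transform of a^n * u[n] is z/(z-a) for |z| > |a|.
Here a = 4/11, so X(z) = z/(z - (4/11)) = 11z/(11z - 4)
ROC: |z| > 4/11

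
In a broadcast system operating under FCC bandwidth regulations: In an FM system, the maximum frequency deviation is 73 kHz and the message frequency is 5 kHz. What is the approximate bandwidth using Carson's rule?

Carson's rule: BW = 2*(delta_f + f_m)
= 2*(73 + 5) kHz = 156 kHz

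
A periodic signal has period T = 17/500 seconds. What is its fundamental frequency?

The fundamental frequency is the reciprocal of the period.
f = 1/T = 1/(17/500) = 500/17 Hz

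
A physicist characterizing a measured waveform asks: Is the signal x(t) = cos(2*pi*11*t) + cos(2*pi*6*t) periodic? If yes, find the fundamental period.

f1 = 11 Hz, f2 = 6 Hz
Period T1 = 1/11, T2 = 1/6
Ratio T1/T2 = 6/11, which is rational.
The signal is periodic with fundamental period T = 1/GCD(11,6) = 1 s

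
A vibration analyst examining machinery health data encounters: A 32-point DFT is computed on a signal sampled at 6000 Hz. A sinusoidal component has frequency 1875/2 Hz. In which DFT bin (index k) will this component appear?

DFT frequency resolution = f_s/N = 6000/32 = 375/2 Hz
Bin index k = f_signal / resolution = 1875/2 / 375/2 = 5
The signal frequency 1875/2 Hz falls in DFT bin k = 5.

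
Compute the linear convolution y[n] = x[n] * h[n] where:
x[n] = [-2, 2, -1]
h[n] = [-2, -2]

y[n] = sum_k x[k]*h[n-k]. Output length = len(x) + len(h) - 1 = 3 + 2 - 1 = 4.
y[0] = -2*-2 = 4
y[1] = 2*-2 + -2*-2 = 0
y[2] = -1*-2 + 2*-2 = -2
y[3] = -1*-2 = 2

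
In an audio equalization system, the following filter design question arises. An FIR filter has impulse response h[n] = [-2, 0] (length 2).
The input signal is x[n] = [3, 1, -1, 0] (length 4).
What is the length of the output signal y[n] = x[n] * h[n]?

For linear convolution, the output length is:
len(y) = len(x) + len(h) - 1 = 4 + 2 - 1 = 5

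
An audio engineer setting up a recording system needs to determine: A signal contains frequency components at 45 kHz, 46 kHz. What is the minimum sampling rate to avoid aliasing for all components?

The highest frequency component is f_max = 46 kHz.
Nyquist rate = 2 * f_max = 2 * 46 kHz = 92 kHz.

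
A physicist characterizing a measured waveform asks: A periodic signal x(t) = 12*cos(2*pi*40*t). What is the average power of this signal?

Average power of A*cos(wt) is A^2/2.
P = 12^2 / 2 = 144/2 = 72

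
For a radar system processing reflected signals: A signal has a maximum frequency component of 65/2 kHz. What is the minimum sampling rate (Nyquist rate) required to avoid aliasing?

By the Nyquist-Shannon sampling theorem,
the minimum sampling rate (Nyquist rate) must be at least 2 * f_max.
Nyquist rate = 2 * 65/2 kHz = 65 kHz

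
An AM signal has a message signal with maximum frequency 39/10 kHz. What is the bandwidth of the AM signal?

In AM (double-sideband), the bandwidth is twice the message frequency.
BW = 2 * f_m = 2 * 39/10 kHz = 39/5 kHz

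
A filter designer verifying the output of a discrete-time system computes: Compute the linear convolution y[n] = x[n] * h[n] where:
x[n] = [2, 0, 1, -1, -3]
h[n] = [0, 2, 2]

y[n] = sum_k x[k]*h[n-k]. Output length = len(x) + len(h) - 1 = 5 + 3 - 1 = 7.
y[0] = 2*0 = 0
y[1] = 0*0 + 2*2 = 4
y[2] = 1*0 + 0*2 + 2*2 = 4
y[3] = -1*0 + 1*2 + 0*2 = 2
y[4] = -3*0 + -1*2 + 1*2 = 0
y[5] = -3*2 + -1*2 = -8
y[6] = -3*2 = -6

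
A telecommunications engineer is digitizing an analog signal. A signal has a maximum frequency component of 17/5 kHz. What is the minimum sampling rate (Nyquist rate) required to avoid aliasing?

By the Nyquist-Shannon sampling theorem,
the minimum sampling rate (Nyquist rate) must be at least 2 * f_max.
Nyquist rate = 2 * 17/5 kHz = 34/5 kHz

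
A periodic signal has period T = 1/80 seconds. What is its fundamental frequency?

The fundamental frequency is the reciprocal of the period.
f = 1/T = 1/(1/80) = 80 Hz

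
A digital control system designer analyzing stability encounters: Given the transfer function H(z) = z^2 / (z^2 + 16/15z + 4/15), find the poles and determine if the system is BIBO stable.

Poles are roots of the denominator: z^2 + 16/15z + 4/15 = 0.
Quadratic formula: z = [-(16/15) +/- sqrt((16/15)^2 - 4*(4/15))] / 2
Discriminant = 256/225 - 16/15 = 16/225; sqrt = 4/15.
z = (-16/15 +/- 4/15) / 2 => z = -2/5 or z = -2/3.
|p1| = 2/3, |p2| = 2/5.
For BIBO stability, all poles must lie inside the unit circle (|p| < 1).
System is STABLE since both |p| < 1.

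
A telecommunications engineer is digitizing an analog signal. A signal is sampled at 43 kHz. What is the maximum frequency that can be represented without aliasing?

The maximum frequency that can be represented without aliasing
is the Nyquist frequency: f_max = f_s / 2 = 43 kHz / 2 = 43/2 kHz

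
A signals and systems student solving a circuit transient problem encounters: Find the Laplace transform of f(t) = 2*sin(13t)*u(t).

Standard pair: sin(wt)*u(t) <-> w/(s^2+w^2)
With w = 13: L{2*sin(13t)*u(t)} = 26/(s^2+169)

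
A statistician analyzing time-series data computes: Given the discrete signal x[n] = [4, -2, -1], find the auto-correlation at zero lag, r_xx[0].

The auto-correlation at zero lag r_xx[0] equals the signal energy.
r_xx[0] = sum of x[n]^2 = 4^2 + (-2)^2 + (-1)^2
= 16 + 4 + 1 = 21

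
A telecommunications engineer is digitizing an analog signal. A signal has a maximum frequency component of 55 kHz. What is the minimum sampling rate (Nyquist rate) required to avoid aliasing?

By the Nyquist-Shannon sampling theorem,
the minimum sampling rate (Nyquist rate) must be at least 2 * f_max.
Nyquist rate = 2 * 55 kHz = 110 kHz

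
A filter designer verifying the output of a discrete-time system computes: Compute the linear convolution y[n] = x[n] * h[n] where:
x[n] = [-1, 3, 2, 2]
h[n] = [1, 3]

y[n] = sum_k x[k]*h[n-k]. Output length = len(x) + len(h) - 1 = 4 + 2 - 1 = 5.
y[0] = -1*1 = -1
y[1] = 3*1 + -1*3 = 0
y[2] = 2*1 + 3*3 = 11
y[3] = 2*1 + 2*3 = 8
y[4] = 2*3 = 6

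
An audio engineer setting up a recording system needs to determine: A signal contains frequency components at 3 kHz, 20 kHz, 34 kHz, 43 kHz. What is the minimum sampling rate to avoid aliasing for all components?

The highest frequency component is f_max = 43 kHz.
Nyquist rate = 2 * f_max = 2 * 43 kHz = 86 kHz.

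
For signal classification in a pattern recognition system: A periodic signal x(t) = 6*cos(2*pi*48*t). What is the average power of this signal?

Average power of A*cos(wt) is A^2/2.
P = 6^2 / 2 = 36/2 = 18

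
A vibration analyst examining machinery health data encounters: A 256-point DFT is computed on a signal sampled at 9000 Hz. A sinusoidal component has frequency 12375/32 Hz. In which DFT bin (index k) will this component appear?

DFT frequency resolution = f_s/N = 9000/256 = 1125/32 Hz
Bin index k = f_signal / resolution = 12375/32 / 1125/32 = 11
The signal frequency 12375/32 Hz falls in DFT bin k = 11.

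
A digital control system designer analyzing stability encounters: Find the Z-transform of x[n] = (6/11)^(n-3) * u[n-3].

Time-shifting property: if X(z) = Z{x[n]}, then Z{x[n-d]} = z^(-d) * X(z)
X(z) = z/(z - 6/11) for x[n] = (6/11)^n * u[n]
Z{x[n-3]} = z^(-3) * z/(z - 6/11) = z^(-2)/(z - 6/11)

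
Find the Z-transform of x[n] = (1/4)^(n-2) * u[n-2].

Time-shifting property: if X(z) = Z{x[n]}, then Z{x[n-d]} = z^(-d) * X(z)
X(z) = z/(z - 1/4) for x[n] = (1/4)^n * u[n]
Z{x[n-2]} = z^(-2) * z/(z - 1/4) = z^(-1)/(z - 1/4)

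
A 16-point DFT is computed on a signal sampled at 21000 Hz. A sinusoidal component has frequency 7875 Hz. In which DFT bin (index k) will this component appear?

DFT frequency resolution = f_s/N = 21000/16 = 2625/2 Hz
Bin index k = f_signal / resolution = 7875 / 2625/2 = 6
The signal frequency 7875 Hz falls in DFT bin k = 6.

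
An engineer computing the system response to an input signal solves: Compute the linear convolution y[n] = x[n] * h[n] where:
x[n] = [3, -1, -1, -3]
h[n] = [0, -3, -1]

y[n] = sum_k x[k]*h[n-k]. Output length = len(x) + len(h) - 1 = 4 + 3 - 1 = 6.
y[0] = 3*0 = 0
y[1] = -1*0 + 3*-3 = -9
y[2] = -1*0 + -1*-3 + 3*-1 = 0
y[3] = -3*0 + -1*-3 + -1*-1 = 4
y[4] = -3*-3 + -1*-1 = 10
y[5] = -3*-1 = 3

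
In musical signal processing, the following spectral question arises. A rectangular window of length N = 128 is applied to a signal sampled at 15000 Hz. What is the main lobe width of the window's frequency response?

For a rectangular window of length N,
the main lobe width in frequency is 2*f_s/N.
= 2*15000/128 = 1875/8 Hz
This determines the minimum frequency separation for resolving two sinusoids.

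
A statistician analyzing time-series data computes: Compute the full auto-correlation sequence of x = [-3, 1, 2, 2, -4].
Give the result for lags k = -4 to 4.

r_xx[k] = sum_m x[m]*x[m+k], indexed from 0, for k = -4 to 4:
  r_xx[-4] = x[4]*x[0] = 12
  r_xx[-3] = x[3]*x[0] + x[4]*x[1] = -10
  r_xx[-2] = x[2]*x[0] + x[3]*x[1] + x[4]*x[2] = -12
  r_xx[-1] = x[1]*x[0] + x[2]*x[1] + x[3]*x[2] + x[4]*x[3] = -5
  r_xx[0] = x[0]*x[0] + x[1]*x[1] + x[2]*x[2] + x[3]*x[3] + x[4]*x[4] = 34
  r_xx[1] = x[0]*x[1] + x[1]*x[2] + x[2]*x[3] + x[3]*x[4] = -5
  r_xx[2] = x[0]*x[2] + x[1]*x[3] + x[2]*x[4] = -12
  r_xx[3] = x[0]*x[3] + x[1]*x[4] = -10
  r_xx[4] = x[0]*x[4] = 12
r_xx = [12, -10, -12, -5, 34, -5, -12, -10, 12]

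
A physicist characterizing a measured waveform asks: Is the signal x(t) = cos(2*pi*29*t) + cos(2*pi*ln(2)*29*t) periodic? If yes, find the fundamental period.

f1 = 29 Hz, f2 = 29*ln(2) Hz
Ratio f2/f1 = ln(2), which is irrational.
Since the frequency ratio is irrational, no common period exists.
The signal is not periodic.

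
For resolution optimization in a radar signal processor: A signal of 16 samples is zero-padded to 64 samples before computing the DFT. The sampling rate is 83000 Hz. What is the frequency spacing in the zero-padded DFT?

Original DFT: N = 16, resolution = f_s/N = 83000/16 = 10375/2 Hz
Zero-padded DFT: N = 64, resolution = f_s/N = 83000/64 = 10375/8 Hz
Zero-padding interpolates the spectrum (finer frequency grid)
but does NOT improve the true spectral resolution (ability to resolve close frequencies).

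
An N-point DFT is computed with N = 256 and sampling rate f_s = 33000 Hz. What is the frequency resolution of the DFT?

DFT frequency resolution = f_s / N
= 33000 / 256 = 4125/32 Hz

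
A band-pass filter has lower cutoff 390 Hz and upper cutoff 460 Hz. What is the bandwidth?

Bandwidth = f_high - f_low
= 460 Hz - 390 Hz = 70 Hz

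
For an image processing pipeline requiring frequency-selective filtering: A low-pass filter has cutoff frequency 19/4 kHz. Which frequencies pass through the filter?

A low-pass filter passes all frequencies below the cutoff frequency 19/4 kHz and attenuates higher frequencies.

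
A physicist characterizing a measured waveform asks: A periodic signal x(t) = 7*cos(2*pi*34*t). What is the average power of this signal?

Average power of A*cos(wt) is A^2/2.
P = 7^2 / 2 = 49/2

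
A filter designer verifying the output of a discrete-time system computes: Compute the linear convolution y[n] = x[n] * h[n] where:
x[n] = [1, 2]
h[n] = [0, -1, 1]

y[n] = sum_k x[k]*h[n-k]. Output length = len(x) + len(h) - 1 = 2 + 3 - 1 = 4.
y[0] = 1*0 = 0
y[1] = 2*0 + 1*-1 = -1
y[2] = 2*-1 + 1*1 = -1
y[3] = 2*1 = 2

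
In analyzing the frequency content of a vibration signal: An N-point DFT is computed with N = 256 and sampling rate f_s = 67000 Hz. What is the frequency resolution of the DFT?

DFT frequency resolution = f_s / N
= 67000 / 256 = 8375/32 Hz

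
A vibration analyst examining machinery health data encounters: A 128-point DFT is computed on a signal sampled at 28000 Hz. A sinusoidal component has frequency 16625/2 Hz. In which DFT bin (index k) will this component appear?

DFT frequency resolution = f_s/N = 28000/128 = 875/4 Hz
Bin index k = f_signal / resolution = 16625/2 / 875/4 = 38
The signal frequency 16625/2 Hz falls in DFT bin k = 38.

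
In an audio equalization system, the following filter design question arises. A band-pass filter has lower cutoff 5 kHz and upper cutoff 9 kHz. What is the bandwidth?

Bandwidth = f_high - f_low
= 9 kHz - 5 kHz = 4 kHz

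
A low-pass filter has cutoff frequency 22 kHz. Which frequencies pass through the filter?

A low-pass filter passes all frequencies below the cutoff frequency 22 kHz and attenuates higher frequencies.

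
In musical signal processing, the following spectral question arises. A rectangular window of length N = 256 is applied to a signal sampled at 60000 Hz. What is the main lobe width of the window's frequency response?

For a rectangular window of length N,
the main lobe width in frequency is 2*f_s/N.
= 2*60000/256 = 1875/4 Hz
This determines the minimum frequency separation for resolving two sinusoids.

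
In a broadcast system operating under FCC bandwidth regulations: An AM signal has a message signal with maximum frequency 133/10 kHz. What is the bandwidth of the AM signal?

In AM (double-sideband), the bandwidth is twice the message frequency.
BW = 2 * f_m = 2 * 133/10 kHz = 133/5 kHz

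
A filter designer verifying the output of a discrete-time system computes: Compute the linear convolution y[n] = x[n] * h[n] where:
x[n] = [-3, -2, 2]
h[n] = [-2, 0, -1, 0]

y[n] = sum_k x[k]*h[n-k]. Output length = len(x) + len(h) - 1 = 3 + 4 - 1 = 6.
y[0] = -3*-2 = 6
y[1] = -2*-2 + -3*0 = 4
y[2] = 2*-2 + -2*0 + -3*-1 = -1
y[3] = 2*0 + -2*-1 + -3*0 = 2
y[4] = 2*-1 + -2*0 = -2
y[5] = 2*0 = 0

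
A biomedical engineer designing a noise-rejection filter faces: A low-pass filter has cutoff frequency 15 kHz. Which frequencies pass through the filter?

A low-pass filter passes all frequencies below the cutoff frequency 15 kHz and attenuates higher frequencies.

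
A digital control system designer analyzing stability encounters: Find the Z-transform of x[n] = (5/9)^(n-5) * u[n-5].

Time-shifting property: if X(z) = Z{x[n]}, then Z{x[n-d]} = z^(-d) * X(z)
X(z) = z/(z - 5/9) for x[n] = (5/9)^n * u[n]
Z{x[n-5]} = z^(-5) * z/(z - 5/9) = z^(-4)/(z - 5/9)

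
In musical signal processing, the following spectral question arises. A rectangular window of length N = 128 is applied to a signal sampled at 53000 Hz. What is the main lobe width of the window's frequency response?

For a rectangular window of length N,
the main lobe width in frequency is 2*f_s/N.
= 2*53000/128 = 6625/8 Hz
This determines the minimum frequency separation for resolving two sinusoids.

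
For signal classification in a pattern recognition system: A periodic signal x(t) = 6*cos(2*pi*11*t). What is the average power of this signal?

Average power of A*cos(wt) is A^2/2.
P = 6^2 / 2 = 36/2 = 18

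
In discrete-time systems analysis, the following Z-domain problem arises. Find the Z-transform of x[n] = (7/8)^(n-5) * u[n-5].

Time-shifting property: if X(z) = Z{x[n]}, then Z{x[n-d]} = z^(-d) * X(z)
X(z) = z/(z - 7/8) for x[n] = (7/8)^n * u[n]
Z{x[n-5]} = z^(-5) * z/(z - 7/8) = z^(-4)/(z - 7/8)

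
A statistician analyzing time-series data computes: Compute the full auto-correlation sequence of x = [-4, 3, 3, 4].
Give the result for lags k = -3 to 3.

r_xx[k] = sum_m x[m]*x[m+k], indexed from 0, for k = -3 to 3:
  r_xx[-3] = x[3]*x[0] = -16
  r_xx[-2] = x[2]*x[0] + x[3]*x[1] = 0
  r_xx[-1] = x[1]*x[0] + x[2]*x[1] + x[3]*x[2] = 9
  r_xx[0] = x[0]*x[0] + x[1]*x[1] + x[2]*x[2] + x[3]*x[3] = 50
  r_xx[1] = x[0]*x[1] + x[1]*x[2] + x[2]*x[3] = 9
  r_xx[2] = x[0]*x[2] + x[1]*x[3] = 0
  r_xx[3] = x[0]*x[3] = -16
r_xx = [-16, 0, 9, 50, 9, 0, -16]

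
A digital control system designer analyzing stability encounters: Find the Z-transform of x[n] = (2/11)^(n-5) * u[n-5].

Time-shifting property: if X(z) = Z{x[n]}, then Z{x[n-d]} = z^(-d) * X(z)
X(z) = z/(z - 2/11) for x[n] = (2/11)^n * u[n]
Z{x[n-5]} = z^(-5) * z/(z - 2/11) = z^(-4)/(z - 2/11)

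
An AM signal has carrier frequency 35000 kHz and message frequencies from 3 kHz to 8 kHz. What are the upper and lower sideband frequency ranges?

Upper sideband (USB) = fc + [fm_low, fm_high] = 35000 + [3, 8] = [35003, 35008] kHz
Lower sideband (LSB) = fc - [fm_high, fm_low] = 35000 - [8, 3] = [34992, 34997] kHz
Total occupied spectrum: 34992 kHz to 35008 kHz (plus carrier at 35000 kHz)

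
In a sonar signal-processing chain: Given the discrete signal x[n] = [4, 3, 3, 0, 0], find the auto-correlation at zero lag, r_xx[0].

The auto-correlation at zero lag r_xx[0] equals the signal energy.
r_xx[0] = sum of x[n]^2 = 4^2 + 3^2 + 3^2 + 0^2 + 0^2
= 16 + 9 + 9 + 0 + 0 = 34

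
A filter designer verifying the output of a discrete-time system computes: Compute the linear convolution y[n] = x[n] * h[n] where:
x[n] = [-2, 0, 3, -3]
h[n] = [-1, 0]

y[n] = sum_k x[k]*h[n-k]. Output length = len(x) + len(h) - 1 = 4 + 2 - 1 = 5.
y[0] = -2*-1 = 2
y[1] = 0*-1 + -2*0 = 0
y[2] = 3*-1 + 0*0 = -3
y[3] = -3*-1 + 3*0 = 3
y[4] = -3*0 = 0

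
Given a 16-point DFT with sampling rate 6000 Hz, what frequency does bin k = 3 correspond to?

The frequency of DFT bin k is: f_k = k * f_s / N
f_3 = 3 * 6000 / 16 = 1125 Hz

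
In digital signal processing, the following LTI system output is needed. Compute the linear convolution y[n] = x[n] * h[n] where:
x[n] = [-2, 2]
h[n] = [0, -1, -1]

y[n] = sum_k x[k]*h[n-k]. Output length = len(x) + len(h) - 1 = 2 + 3 - 1 = 4.
y[0] = -2*0 = 0
y[1] = 2*0 + -2*-1 = 2
y[2] = 2*-1 + -2*-1 = 0
y[3] = 2*-1 = -2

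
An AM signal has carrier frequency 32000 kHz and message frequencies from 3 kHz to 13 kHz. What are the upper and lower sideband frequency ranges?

Upper sideband (USB) = fc + [fm_low, fm_high] = 32000 + [3, 13] = [32003, 32013] kHz
Lower sideband (LSB) = fc - [fm_high, fm_low] = 32000 - [13, 3] = [31987, 31997] kHz
Total occupied spectrum: 31987 kHz to 32013 kHz (plus carrier at 32000 kHz)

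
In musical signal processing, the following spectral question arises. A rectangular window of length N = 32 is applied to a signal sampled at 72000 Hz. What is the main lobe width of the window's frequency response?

For a rectangular window of length N,
the main lobe width in frequency is 2*f_s/N.
= 2*72000/32 = 4500 Hz
This determines the minimum frequency separation for resolving two sinusoids.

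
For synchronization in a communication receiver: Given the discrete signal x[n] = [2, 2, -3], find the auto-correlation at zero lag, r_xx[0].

The auto-correlation at zero lag r_xx[0] equals the signal energy.
r_xx[0] = sum of x[n]^2 = 2^2 + 2^2 + (-3)^2
= 4 + 4 + 9 = 17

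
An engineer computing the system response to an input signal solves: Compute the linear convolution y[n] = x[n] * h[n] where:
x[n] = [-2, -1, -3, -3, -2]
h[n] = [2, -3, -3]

y[n] = sum_k x[k]*h[n-k]. Output length = len(x) + len(h) - 1 = 5 + 3 - 1 = 7.
y[0] = -2*2 = -4
y[1] = -1*2 + -2*-3 = 4
y[2] = -3*2 + -1*-3 + -2*-3 = 3
y[3] = -3*2 + -3*-3 + -1*-3 = 6
y[4] = -2*2 + -3*-3 + -3*-3 = 14
y[5] = -2*-3 + -3*-3 = 15
y[6] = -2*-3 = 6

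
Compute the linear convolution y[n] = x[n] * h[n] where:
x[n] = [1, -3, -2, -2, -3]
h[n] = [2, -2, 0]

y[n] = sum_k x[k]*h[n-k]. Output length = len(x) + len(h) - 1 = 5 + 3 - 1 = 7.
y[0] = 1*2 = 2
y[1] = -3*2 + 1*-2 = -8
y[2] = -2*2 + -3*-2 + 1*0 = 2
y[3] = -2*2 + -2*-2 + -3*0 = 0
y[4] = -3*2 + -2*-2 + -2*0 = -2
y[5] = -3*-2 + -2*0 = 6
y[6] = -3*0 = 0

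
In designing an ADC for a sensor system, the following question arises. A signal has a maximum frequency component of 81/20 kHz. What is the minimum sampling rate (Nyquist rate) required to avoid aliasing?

By the Nyquist-Shannon sampling theorem,
the minimum sampling rate (Nyquist rate) must be at least 2 * f_max.
Nyquist rate = 2 * 81/20 kHz = 81/10 kHz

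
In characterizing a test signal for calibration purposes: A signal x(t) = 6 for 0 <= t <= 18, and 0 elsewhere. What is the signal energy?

Energy = integral of |x(t)|^2 dt over the signal duration
= 6^2 * 18 = 36 * 18 = 648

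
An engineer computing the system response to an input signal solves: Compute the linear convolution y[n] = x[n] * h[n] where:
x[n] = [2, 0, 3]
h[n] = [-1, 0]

y[n] = sum_k x[k]*h[n-k]. Output length = len(x) + len(h) - 1 = 3 + 2 - 1 = 4.
y[0] = 2*-1 = -2
y[1] = 0*-1 + 2*0 = 0
y[2] = 3*-1 + 0*0 = -3
y[3] = 3*0 = 0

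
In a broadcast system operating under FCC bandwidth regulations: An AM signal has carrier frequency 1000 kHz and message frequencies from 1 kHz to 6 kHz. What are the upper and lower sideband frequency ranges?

Upper sideband (USB) = fc + [fm_low, fm_high] = 1000 + [1, 6] = [1001, 1006] kHz
Lower sideband (LSB) = fc - [fm_high, fm_low] = 1000 - [6, 1] = [994, 999] kHz
Total occupied spectrum: 994 kHz to 1006 kHz (plus carrier at 1000 kHz)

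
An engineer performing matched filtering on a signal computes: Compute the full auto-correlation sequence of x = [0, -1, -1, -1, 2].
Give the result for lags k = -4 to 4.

r_xx[k] = sum_m x[m]*x[m+k], indexed from 0, for k = -4 to 4:
  r_xx[-4] = x[4]*x[0] = 0
  r_xx[-3] = x[3]*x[0] + x[4]*x[1] = -2
  r_xx[-2] = x[2]*x[0] + x[3]*x[1] + x[4]*x[2] = -1
  r_xx[-1] = x[1]*x[0] + x[2]*x[1] + x[3]*x[2] + x[4]*x[3] = 0
  r_xx[0] = x[0]*x[0] + x[1]*x[1] + x[2]*x[2] + x[3]*x[3] + x[4]*x[4] = 7
  r_xx[1] = x[0]*x[1] + x[1]*x[2] + x[2]*x[3] + x[3]*x[4] = 0
  r_xx[2] = x[0]*x[2] + x[1]*x[3] + x[2]*x[4] = -1
  r_xx[3] = x[0]*x[3] + x[1]*x[4] = -2
  r_xx[4] = x[0]*x[4] = 0
r_xx = [0, -2, -1, 0, 7, 0, -1, -2, 0]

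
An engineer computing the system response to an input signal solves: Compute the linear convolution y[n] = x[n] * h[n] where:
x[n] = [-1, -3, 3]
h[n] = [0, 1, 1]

y[n] = sum_k x[k]*h[n-k]. Output length = len(x) + len(h) - 1 = 3 + 3 - 1 = 5.
y[0] = -1*0 = 0
y[1] = -3*0 + -1*1 = -1
y[2] = 3*0 + -3*1 + -1*1 = -4
y[3] = 3*1 + -3*1 = 0
y[4] = 3*1 = 3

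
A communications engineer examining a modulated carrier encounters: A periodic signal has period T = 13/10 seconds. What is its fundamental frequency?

The fundamental frequency is the reciprocal of the period.
f = 1/T = 1/(13/10) = 10/13 Hz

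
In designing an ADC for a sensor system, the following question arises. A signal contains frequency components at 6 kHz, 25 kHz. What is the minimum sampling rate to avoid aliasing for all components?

The highest frequency component is f_max = 25 kHz.
Nyquist rate = 2 * f_max = 2 * 25 kHz = 50 kHz.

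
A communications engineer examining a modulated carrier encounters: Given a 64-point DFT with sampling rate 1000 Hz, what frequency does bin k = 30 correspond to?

The frequency of DFT bin k is: f_k = k * f_s / N
f_30 = 30 * 1000 / 64 = 1875/4 Hz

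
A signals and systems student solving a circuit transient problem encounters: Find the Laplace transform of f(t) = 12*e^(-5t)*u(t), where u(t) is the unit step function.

Standard Laplace transform pair:
e^(-at)*u(t) <-> 1/(s+a)
With a = 5: L{12*e^(-5t)*u(t)} = 12/(s+5), ROC: Re(s) > -5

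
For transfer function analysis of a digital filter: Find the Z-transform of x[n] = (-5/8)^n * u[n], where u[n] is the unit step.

The Z-transform of a^n * u[n] is z/(z-a) for |z| > |a|.
Here a = -5/8, so X(z) = z/(z - (-5/8)) = 8z/(8z + 5)
ROC: |z| > 5/8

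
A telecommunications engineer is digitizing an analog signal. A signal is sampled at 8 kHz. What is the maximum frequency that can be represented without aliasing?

The maximum frequency that can be represented without aliasing
is the Nyquist frequency: f_max = f_s / 2 = 8 kHz / 2 = 4 kHz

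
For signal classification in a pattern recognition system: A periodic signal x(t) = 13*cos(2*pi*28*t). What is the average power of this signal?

Average power of A*cos(wt) is A^2/2.
P = 13^2 / 2 = 169/2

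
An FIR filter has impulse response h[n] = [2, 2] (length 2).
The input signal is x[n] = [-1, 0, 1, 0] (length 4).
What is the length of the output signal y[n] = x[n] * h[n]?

For linear convolution, the output length is:
len(y) = len(x) + len(h) - 1 = 4 + 2 - 1 = 5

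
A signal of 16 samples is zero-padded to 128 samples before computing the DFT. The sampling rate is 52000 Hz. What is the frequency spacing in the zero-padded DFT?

Original DFT: N = 16, resolution = f_s/N = 52000/16 = 3250 Hz
Zero-padded DFT: N = 128, resolution = f_s/N = 52000/128 = 1625/4 Hz
Zero-padding interpolates the spectrum (finer frequency grid)
but does NOT improve the true spectral resolution (ability to resolve close frequencies).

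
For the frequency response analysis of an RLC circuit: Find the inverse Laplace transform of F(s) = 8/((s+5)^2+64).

Standard pair: w/((s+a)^2+w^2) <-> e^(-at)*sin(wt)*u(t)
With a=5, w=8: f(t) = e^(-5t)*sin(8t)*u(t)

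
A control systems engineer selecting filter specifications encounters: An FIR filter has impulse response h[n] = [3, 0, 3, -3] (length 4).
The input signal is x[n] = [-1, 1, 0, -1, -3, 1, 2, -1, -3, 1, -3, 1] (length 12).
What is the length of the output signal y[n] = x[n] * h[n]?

For linear convolution, the output length is:
len(y) = len(x) + len(h) - 1 = 12 + 4 - 1 = 15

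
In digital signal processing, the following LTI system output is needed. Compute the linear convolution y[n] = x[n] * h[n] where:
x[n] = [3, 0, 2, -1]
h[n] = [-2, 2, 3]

y[n] = sum_k x[k]*h[n-k]. Output length = len(x) + len(h) - 1 = 4 + 3 - 1 = 6.
y[0] = 3*-2 = -6
y[1] = 0*-2 + 3*2 = 6
y[2] = 2*-2 + 0*2 + 3*3 = 5
y[3] = -1*-2 + 2*2 + 0*3 = 6
y[4] = -1*2 + 2*3 = 4
y[5] = -1*3 = -3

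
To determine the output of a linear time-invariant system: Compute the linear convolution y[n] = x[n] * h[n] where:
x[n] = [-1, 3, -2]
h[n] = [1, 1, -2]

y[n] = sum_k x[k]*h[n-k]. Output length = len(x) + len(h) - 1 = 3 + 3 - 1 = 5.
y[0] = -1*1 = -1
y[1] = 3*1 + -1*1 = 2
y[2] = -2*1 + 3*1 + -1*-2 = 3
y[3] = -2*1 + 3*-2 = -8
y[4] = -2*-2 = 4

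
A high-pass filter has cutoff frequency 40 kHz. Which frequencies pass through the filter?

A high-pass filter passes all frequencies above the cutoff frequency 40 kHz and attenuates lower frequencies.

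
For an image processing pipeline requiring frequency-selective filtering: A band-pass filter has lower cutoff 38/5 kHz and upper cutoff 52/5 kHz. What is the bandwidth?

Bandwidth = f_high - f_low
= 52/5 kHz - 38/5 kHz = 14/5 kHz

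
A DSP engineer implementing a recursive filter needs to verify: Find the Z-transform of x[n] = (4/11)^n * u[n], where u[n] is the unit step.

The Z-transform of a^n * u[n] is z/(z-a) for |z| > |a|.
Here a = 4/11, so X(z) = z/(z - (4/11)) = 11z/(11z - 4)
ROC: |z| > 4/11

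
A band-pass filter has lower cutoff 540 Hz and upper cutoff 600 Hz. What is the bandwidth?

Bandwidth = f_high - f_low
= 600 Hz - 540 Hz = 60 Hz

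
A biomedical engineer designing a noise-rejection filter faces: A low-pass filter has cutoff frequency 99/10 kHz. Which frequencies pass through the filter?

A low-pass filter passes all frequencies below the cutoff frequency 99/10 kHz and attenuates higher frequencies.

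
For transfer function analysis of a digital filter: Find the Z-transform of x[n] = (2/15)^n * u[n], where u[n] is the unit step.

The Z-transform of a^n * u[n] is z/(z-a) for |z| > |a|.
Here a = 2/15, so X(z) = z/(z - (2/15)) = 15z/(15z - 2)
ROC: |z| > 2/15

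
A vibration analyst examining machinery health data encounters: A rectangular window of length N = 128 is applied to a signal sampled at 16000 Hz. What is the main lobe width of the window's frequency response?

For a rectangular window of length N,
the main lobe width in frequency is 2*f_s/N.
= 2*16000/128 = 250 Hz
This determines the minimum frequency separation for resolving two sinusoids.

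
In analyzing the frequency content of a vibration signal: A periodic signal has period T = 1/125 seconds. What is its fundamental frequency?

The fundamental frequency is the reciprocal of the period.
f = 1/T = 1/(1/125) = 125 Hz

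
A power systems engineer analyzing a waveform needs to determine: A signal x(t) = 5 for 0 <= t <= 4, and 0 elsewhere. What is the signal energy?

Energy = integral of |x(t)|^2 dt over the signal duration
= 5^2 * 4 = 25 * 4 = 100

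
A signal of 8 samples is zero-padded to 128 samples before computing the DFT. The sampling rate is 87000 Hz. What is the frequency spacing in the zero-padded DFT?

Original DFT: N = 8, resolution = f_s/N = 87000/8 = 10875 Hz
Zero-padded DFT: N = 128, resolution = f_s/N = 87000/128 = 10875/16 Hz
Zero-padding interpolates the spectrum (finer frequency grid)
but does NOT improve the true spectral resolution (ability to resolve close frequencies).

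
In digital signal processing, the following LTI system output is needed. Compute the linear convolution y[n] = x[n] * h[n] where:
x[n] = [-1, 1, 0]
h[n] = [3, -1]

y[n] = sum_k x[k]*h[n-k]. Output length = len(x) + len(h) - 1 = 3 + 2 - 1 = 4.
y[0] = -1*3 = -3
y[1] = 1*3 + -1*-1 = 4
y[2] = 0*3 + 1*-1 = -1
y[3] = 0*-1 = 0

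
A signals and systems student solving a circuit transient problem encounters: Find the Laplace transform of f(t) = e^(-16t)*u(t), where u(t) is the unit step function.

Standard Laplace transform pair:
e^(-at)*u(t) <-> 1/(s+a)
With a = 16: L{e^(-16t)*u(t)} = 1/(s+16), ROC: Re(s) > -16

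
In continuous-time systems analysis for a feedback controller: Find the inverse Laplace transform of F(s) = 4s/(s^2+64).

Standard pair: s/(s^2+w^2) <-> cos(wt)*u(t)
With k=4, w=8: f(t) = 4*cos(8t)*u(t)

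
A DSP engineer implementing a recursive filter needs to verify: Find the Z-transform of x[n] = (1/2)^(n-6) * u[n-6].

Time-shifting property: if X(z) = Z{x[n]}, then Z{x[n-d]} = z^(-d) * X(z)
X(z) = z/(z - 1/2) for x[n] = (1/2)^n * u[n]
Z{x[n-6]} = z^(-6) * z/(z - 1/2) = z^(-5)/(z - 1/2)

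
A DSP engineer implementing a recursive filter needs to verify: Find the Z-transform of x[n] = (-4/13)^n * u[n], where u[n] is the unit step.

The Z-transform of a^n * u[n] is z/(z-a) for |z| > |a|.
Here a = -4/13, so X(z) = z/(z - (-4/13)) = 13z/(13z + 4)
ROC: |z| > 4/13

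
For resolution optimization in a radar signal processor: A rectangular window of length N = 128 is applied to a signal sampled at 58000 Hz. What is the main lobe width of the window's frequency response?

For a rectangular window of length N,
the main lobe width in frequency is 2*f_s/N.
= 2*58000/128 = 3625/4 Hz
This determines the minimum frequency separation for resolving two sinusoids.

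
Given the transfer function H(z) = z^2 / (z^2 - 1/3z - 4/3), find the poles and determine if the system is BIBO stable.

Poles are roots of the denominator: z^2 - 1/3z - 4/3 = 0.
Quadratic formula: z = [-(-1/3) +/- sqrt((-1/3)^2 - 4*(-4/3))] / 2
Discriminant = 1/9 + 16/3 = 49/9; sqrt = 7/3.
z = (1/3 +/- 7/3) / 2 => z = 4/3 or z = -1.
|p1| = 4/3, |p2| = 1.
For BIBO stability, all poles must lie inside the unit circle (|p| < 1).
System is UNSTABLE since at least one |p| >= 1.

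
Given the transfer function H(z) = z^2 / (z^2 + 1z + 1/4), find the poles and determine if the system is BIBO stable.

Poles are roots of the denominator: z^2 + 1z + 1/4 = 0.
Quadratic formula: z = [-(1) +/- sqrt((1)^2 - 4*(1/4))] / 2
Discriminant = 1 - 1 = 0; sqrt = 0.
z = (-1 +/- 0) / 2 = -1/2 (repeated root).
|p1| = 1/2, |p2| = 1/2.
For BIBO stability, all poles must lie inside the unit circle (|p| < 1).
System is STABLE since both |p| < 1.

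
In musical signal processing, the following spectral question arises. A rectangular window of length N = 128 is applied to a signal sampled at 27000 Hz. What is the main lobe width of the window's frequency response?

For a rectangular window of length N,
the main lobe width in frequency is 2*f_s/N.
= 2*27000/128 = 3375/8 Hz
This determines the minimum frequency separation for resolving two sinusoids.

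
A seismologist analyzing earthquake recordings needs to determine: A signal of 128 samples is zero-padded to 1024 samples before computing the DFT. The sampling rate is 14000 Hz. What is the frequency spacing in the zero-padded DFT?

Original DFT: N = 128, resolution = f_s/N = 14000/128 = 875/8 Hz
Zero-padded DFT: N = 1024, resolution = f_s/N = 14000/1024 = 875/64 Hz
Zero-padding interpolates the spectrum (finer frequency grid)
but does NOT improve the true spectral resolution (ability to resolve close frequencies).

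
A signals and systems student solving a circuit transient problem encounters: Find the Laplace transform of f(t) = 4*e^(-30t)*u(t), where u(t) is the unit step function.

Standard Laplace transform pair:
e^(-at)*u(t) <-> 1/(s+a)
With a = 30: L{4*e^(-30t)*u(t)} = 4/(s+30), ROC: Re(s) > -30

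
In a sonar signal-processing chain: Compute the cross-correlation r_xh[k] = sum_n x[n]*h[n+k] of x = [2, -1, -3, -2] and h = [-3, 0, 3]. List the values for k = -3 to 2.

Both sequences indexed from 0 and zero outside their support.
Lags with overlap: k = -3 to 2.
  r_xh[-3] = x[3]*h[0] = 6
  r_xh[-2] = x[2]*h[0] + x[3]*h[1] = 9
  r_xh[-1] = x[1]*h[0] + x[2]*h[1] + x[3]*h[2] = -3
  r_xh[0] = x[0]*h[0] + x[1]*h[1] + x[2]*h[2] = -15
  r_xh[1] = x[0]*h[1] + x[1]*h[2] = -3
  r_xh[2] = x[0]*h[2] = 6
r_xh = [6, 9, -3, -15, -3, 6] (for k = -3, ..., 2)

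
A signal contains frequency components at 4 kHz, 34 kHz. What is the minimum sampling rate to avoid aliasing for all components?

The highest frequency component is f_max = 34 kHz.
Nyquist rate = 2 * f_max = 2 * 34 kHz = 68 kHz.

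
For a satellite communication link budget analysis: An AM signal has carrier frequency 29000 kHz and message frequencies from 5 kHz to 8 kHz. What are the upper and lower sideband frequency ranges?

Upper sideband (USB) = fc + [fm_low, fm_high] = 29000 + [5, 8] = [29005, 29008] kHz
Lower sideband (LSB) = fc - [fm_high, fm_low] = 29000 - [8, 5] = [28992, 28995] kHz
Total occupied spectrum: 28992 kHz to 29008 kHz (plus carrier at 29000 kHz)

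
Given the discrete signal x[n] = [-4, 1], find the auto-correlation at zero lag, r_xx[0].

The auto-correlation at zero lag r_xx[0] equals the signal energy.
r_xx[0] = sum of x[n]^2 = (-4)^2 + 1^2
= 16 + 1 = 17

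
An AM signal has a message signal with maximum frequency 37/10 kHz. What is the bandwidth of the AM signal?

In AM (double-sideband), the bandwidth is twice the message frequency.
BW = 2 * f_m = 2 * 37/10 kHz = 37/5 kHz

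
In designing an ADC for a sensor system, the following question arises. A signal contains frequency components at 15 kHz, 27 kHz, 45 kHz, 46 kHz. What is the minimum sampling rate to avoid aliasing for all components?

The highest frequency component is f_max = 46 kHz.
Nyquist rate = 2 * f_max = 2 * 46 kHz = 92 kHz.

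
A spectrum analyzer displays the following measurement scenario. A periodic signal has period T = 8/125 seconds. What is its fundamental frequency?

The fundamental frequency is the reciprocal of the period.
f = 1/T = 1/(8/125) = 125/8 Hz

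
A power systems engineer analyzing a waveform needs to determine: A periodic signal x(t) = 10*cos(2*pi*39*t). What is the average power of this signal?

Average power of A*cos(wt) is A^2/2.
P = 10^2 / 2 = 100/2 = 50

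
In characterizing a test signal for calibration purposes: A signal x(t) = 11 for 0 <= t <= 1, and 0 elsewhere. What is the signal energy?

Energy = integral of |x(t)|^2 dt over the signal duration
= 11^2 * 1 = 121 * 1 = 121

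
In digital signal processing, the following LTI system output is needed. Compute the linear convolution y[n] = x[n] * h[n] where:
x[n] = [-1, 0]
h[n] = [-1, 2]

y[n] = sum_k x[k]*h[n-k]. Output length = len(x) + len(h) - 1 = 2 + 2 - 1 = 3.
y[0] = -1*-1 = 1
y[1] = 0*-1 + -1*2 = -2
y[2] = 0*2 = 0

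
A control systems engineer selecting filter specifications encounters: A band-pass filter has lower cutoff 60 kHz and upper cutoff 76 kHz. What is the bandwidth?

Bandwidth = f_high - f_low
= 76 kHz - 60 kHz = 16 kHz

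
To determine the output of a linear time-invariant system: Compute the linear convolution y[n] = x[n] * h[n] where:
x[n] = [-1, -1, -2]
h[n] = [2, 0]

y[n] = sum_k x[k]*h[n-k]. Output length = len(x) + len(h) - 1 = 3 + 2 - 1 = 4.
y[0] = -1*2 = -2
y[1] = -1*2 + -1*0 = -2
y[2] = -2*2 + -1*0 = -4
y[3] = -2*0 = 0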